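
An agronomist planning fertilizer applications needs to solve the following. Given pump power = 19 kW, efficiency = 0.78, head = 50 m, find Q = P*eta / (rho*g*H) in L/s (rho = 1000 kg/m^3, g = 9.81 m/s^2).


Q = (P * 1000 * eta) / (rho * g * H)
  = (19 * 1000 * 0.78) / (1000 * 9.81 * 50)
  = 14820 / 490500
  = 0.03021 m^3/s = 30.21 L/s


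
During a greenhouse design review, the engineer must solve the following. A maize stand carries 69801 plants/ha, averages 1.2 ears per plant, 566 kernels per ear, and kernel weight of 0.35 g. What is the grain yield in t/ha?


Y = density * ears * kernels * kw
  = 69801 * 1.2 * 566 * 0.35 g/ha
  = 16593093.72 g/ha
  = 16593.09 kg/ha = 16.59 t/ha


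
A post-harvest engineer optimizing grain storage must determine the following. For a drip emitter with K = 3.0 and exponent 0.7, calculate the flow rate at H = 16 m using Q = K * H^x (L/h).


Q = K * H^x
  = 3.0 * 16^0.7
  = 3.0 * 6.9644
  = 20.89 L/h


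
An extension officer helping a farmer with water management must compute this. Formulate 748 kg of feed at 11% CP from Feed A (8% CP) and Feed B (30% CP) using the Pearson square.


parts_A = CP_b - target = 30 - 11 = 19
parts_B = target - CP_a = 11 - 8 = 3
total_parts = 19 + 3 = 22
Feed A = 748 * 19 / 22 = 646 kg
Feed B = 748 * 3 / 22 = 102 kg

646 kg


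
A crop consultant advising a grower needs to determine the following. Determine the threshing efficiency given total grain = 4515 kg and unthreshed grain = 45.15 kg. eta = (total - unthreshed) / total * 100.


eta = (total - unthreshed) / total * 100
    = (4515 - 45.15) / 4515 * 100
    = 4469.85 / 4515 * 100
    = 99%


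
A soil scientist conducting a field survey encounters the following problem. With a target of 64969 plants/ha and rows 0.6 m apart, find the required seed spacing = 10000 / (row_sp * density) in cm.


spacing = 10000 / (row_sp * density)
        = 10000 / (0.6 * 64969)
        = 10000 / 38981.40
        = 0.25653 m = 25.65 cm


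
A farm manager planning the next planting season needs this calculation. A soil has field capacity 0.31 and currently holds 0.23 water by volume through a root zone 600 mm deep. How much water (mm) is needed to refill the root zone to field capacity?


SMD = (FC - theta) * D
    = (0.31 - 0.23) * 600
    = 0.080 * 600
    = 48 mm


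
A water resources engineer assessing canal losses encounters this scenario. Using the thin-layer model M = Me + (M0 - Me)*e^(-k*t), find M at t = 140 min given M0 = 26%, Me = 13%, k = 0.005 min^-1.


M = Me + (M0 - Me) * e^(-k*t)
  = 13 + (26 - 13) * e^(-0.005*140)
  = 13 + 13 * e^(-0.700)
  = 13 + 13 * 0.49659
  = 13 + 6.4556
  = 19.46%


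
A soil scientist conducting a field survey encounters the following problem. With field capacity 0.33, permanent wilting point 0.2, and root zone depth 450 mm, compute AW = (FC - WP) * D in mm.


AW = (FC - WP) * D
   = (0.33 - 0.2) * 450
   = 0.13 * 450
   = 58.50 mm


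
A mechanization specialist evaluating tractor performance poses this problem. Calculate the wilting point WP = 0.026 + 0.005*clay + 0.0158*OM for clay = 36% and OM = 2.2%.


WP = 0.026 + 0.005*36 + 0.0158*2.2
   = 0.026 + 0.1800 + 0.0348
   = 0.2408


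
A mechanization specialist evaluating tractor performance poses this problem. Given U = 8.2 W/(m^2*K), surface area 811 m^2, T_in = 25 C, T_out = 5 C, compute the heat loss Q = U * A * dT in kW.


dT = 25 - (5) = 20 K
Q = U * A * dT
  = 8.2 * 811 * 20
  = 133004 W = 133.00 kW


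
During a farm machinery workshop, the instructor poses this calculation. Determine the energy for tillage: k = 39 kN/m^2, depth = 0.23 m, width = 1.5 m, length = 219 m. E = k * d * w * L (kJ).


E = k * d * w * L
  = 39 * 0.23 * 1.5 * 219
  = 2946.65 kJ


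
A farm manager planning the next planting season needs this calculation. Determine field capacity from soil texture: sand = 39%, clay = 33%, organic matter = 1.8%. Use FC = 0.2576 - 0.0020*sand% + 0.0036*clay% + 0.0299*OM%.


FC = 0.2576 - 0.0020*39 + 0.0036*33 + 0.0299*1.8
   = 0.2576 - 0.0780 + 0.1188 + 0.0538
   = 0.3522


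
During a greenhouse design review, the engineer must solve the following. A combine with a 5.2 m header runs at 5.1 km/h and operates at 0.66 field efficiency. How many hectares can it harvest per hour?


C = w * v * eta_f / 10
  = 5.2 * 5.1 * 0.66 / 10
  = 17.50 / 10
  = 1.75 ha/h


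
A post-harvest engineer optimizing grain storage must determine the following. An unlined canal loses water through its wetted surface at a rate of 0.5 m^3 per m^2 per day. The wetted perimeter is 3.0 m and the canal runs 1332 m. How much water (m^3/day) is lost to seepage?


S = C * P * L
  = 0.5 * 3.0 * 1332
  = 1998 m^3/day


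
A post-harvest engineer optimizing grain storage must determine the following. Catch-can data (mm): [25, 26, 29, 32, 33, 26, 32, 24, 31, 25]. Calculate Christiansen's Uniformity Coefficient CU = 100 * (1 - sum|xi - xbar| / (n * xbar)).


xbar = 283 / 10 = 28.300
sum|xi - xbar| = 31
CU = 100 * (1 - 31 / (10 * 28.300))
   = 100 * (1 - 0.1095)
   = 89.05%


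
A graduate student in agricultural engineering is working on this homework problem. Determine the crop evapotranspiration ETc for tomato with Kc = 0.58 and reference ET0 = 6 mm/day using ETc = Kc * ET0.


ETc = Kc * ET0
    = 0.58 * 6
    = 3.48 mm/day


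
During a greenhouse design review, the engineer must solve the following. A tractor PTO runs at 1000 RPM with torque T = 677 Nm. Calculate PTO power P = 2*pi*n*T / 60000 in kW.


P = 2*pi*n*T / 60000
  = 2*pi * 1000 * 677 / 60000
  = 4253716.45 / 60000
  = 70.90 kW


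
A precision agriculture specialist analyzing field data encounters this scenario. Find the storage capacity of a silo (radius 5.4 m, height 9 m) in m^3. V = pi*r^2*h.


V = pi * r^2 * h
  = pi * 5.4^2 * 9
  = pi * 29.16 * 9
  = 824.48 m^3


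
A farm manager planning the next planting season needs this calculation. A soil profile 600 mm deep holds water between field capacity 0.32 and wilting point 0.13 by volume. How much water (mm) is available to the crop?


AW = (FC - WP) * D
   = (0.32 - 0.13) * 600
   = 0.19 * 600
   = 114 mm


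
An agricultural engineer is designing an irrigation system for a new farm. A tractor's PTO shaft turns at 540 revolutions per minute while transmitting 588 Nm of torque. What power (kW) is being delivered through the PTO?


P = 2*pi*n*T / 60000
  = 2*pi * 540 * 588 / 60000
  = 1995037.00 / 60000
  = 33.25 kW


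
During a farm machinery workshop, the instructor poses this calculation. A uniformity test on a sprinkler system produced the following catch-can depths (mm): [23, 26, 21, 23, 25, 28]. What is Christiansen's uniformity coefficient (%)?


xbar = 146 / 6 = 24.333
sum|xi - xbar| = 12
CU = 100 * (1 - 12 / (6 * 24.333))
   = 100 * (1 - 0.0822)
   = 91.78%


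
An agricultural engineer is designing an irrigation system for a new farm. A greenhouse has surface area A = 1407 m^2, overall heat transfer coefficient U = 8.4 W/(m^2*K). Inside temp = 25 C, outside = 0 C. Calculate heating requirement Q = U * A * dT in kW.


dT = 25 - (0) = 25 K
Q = U * A * dT
  = 8.4 * 1407 * 25
  = 295470 W = 295.47 kW


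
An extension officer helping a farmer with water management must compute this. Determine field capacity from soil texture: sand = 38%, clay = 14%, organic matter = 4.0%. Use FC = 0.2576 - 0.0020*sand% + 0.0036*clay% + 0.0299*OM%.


FC = 0.2576 - 0.0020*38 + 0.0036*14 + 0.0299*4.0
   = 0.2576 - 0.0760 + 0.0504 + 0.1196
   = 0.3516


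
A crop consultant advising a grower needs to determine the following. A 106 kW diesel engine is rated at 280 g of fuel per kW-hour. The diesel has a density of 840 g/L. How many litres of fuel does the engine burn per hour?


FC = P * BSFC / rho_fuel
   = 106 * 280 / 840
   = 29680 / 840
   = 35.33 L/h


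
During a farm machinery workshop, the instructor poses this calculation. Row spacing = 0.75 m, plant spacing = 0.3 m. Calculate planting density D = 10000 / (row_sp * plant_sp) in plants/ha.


D = 10000 / (row_sp * plant_sp)
  = 10000 / (0.75 * 0.3)
  = 10000 / 0.2250
  = 44444.44 plants/ha


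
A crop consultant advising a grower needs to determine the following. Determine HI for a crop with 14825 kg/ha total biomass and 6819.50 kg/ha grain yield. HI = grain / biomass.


HI = grain_yield / biomass
   = 6819.50 / 14825
   = 0.46


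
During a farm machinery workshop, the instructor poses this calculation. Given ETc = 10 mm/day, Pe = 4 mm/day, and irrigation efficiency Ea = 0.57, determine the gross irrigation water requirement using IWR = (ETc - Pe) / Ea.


IWR = (ETc - Pe) / Ea
    = (10 - 4) / 0.57
    = 6 / 0.57
    = 10.53 mm/day


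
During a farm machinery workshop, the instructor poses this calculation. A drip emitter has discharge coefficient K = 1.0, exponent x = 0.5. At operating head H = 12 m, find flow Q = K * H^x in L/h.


Q = K * H^x
  = 1.0 * 12^0.5
  = 1.0 * 3.4641
  = 3.46 L/h


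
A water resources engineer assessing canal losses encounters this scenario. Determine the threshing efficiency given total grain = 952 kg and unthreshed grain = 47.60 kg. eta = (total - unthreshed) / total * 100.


eta = (total - unthreshed) / total * 100
    = (952 - 47.60) / 952 * 100
    = 904.40 / 952 * 100
    = 95%


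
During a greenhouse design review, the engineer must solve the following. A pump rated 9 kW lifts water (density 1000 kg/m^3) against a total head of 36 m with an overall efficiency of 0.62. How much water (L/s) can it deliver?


Q = (P * 1000 * eta) / (rho * g * H)
  = (9 * 1000 * 0.62) / (1000 * 9.81 * 36)
  = 5580 / 353160
  = 0.01580 m^3/s = 15.80 L/s


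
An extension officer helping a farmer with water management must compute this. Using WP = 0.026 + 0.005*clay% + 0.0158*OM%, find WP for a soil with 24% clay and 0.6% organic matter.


WP = 0.026 + 0.005*24 + 0.0158*0.6
   = 0.026 + 0.1200 + 0.0095
   = 0.1555


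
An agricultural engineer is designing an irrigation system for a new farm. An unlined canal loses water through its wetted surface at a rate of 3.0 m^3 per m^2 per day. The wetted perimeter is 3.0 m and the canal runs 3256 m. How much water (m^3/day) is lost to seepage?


S = C * P * L
  = 3.0 * 3.0 * 3256
  = 29304 m^3/day


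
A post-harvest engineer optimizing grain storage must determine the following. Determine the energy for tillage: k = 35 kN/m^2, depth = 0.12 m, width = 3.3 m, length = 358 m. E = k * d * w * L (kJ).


E = k * d * w * L
  = 35 * 0.12 * 3.3 * 358
  = 4961.88 kJ


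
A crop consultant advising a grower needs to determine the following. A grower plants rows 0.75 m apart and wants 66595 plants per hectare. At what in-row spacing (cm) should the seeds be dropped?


spacing = 10000 / (row_sp * density)
        = 10000 / (0.75 * 66595)
        = 10000 / 49946.25
        = 0.20022 m = 20.02 cm


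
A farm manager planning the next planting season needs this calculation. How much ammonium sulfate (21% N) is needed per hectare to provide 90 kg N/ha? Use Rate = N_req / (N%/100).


Rate = N_required / (N_content / 100)
     = 90 / (21 / 100)
     = 90 / 0.21
     = 428.57 kg/ha


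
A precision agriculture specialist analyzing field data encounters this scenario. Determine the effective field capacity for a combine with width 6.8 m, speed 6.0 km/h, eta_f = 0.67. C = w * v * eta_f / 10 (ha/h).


C = w * v * eta_f / 10
  = 6.8 * 6.0 * 0.67 / 10
  = 27.34 / 10
  = 2.73 ha/h


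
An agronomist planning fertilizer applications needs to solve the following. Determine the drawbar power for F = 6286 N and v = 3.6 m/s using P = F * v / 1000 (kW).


P = F * v / 1000
  = 6286 * 3.6 / 1000
  = 22629.60 / 1000
  = 22.63 kW


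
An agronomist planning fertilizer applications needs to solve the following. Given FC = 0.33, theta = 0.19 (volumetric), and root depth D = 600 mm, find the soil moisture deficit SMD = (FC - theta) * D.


SMD = (FC - theta) * D
    = (0.33 - 0.19) * 600
    = 0.140 * 600
    = 84 mm


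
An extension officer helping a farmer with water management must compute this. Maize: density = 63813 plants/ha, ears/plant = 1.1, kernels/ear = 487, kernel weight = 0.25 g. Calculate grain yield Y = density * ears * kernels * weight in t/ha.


Y = density * ears * kernels * kw
  = 63813 * 1.1 * 487 * 0.25 g/ha
  = 8546156.03 g/ha
  = 8546.16 kg/ha = 8.55 t/ha


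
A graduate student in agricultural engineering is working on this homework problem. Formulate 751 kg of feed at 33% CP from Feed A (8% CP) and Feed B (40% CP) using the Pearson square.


parts_A = CP_b - target = 40 - 33 = 7
parts_B = target - CP_a = 33 - 8 = 25
total_parts = 7 + 25 = 32
Feed A = 751 * 7 / 32 = 164.28 kg
Feed B = 751 * 25 / 32 = 586.72 kg

164.28 kg


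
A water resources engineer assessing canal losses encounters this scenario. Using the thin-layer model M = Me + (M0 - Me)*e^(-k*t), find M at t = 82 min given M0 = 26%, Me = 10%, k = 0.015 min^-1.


M = Me + (M0 - Me) * e^(-k*t)
  = 10 + (26 - 10) * e^(-0.015*82)
  = 10 + 16 * e^(-1.230)
  = 10 + 16 * 0.29229
  = 10 + 4.6767
  = 14.68%


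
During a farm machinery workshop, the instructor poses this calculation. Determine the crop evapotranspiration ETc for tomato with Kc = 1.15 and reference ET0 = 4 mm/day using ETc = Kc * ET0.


ETc = Kc * ET0
    = 1.15 * 4
    = 4.60 mm/day


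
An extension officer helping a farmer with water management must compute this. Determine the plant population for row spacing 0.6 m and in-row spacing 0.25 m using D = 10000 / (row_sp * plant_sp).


D = 10000 / (row_sp * plant_sp)
  = 10000 / (0.6 * 0.25)
  = 10000 / 0.1500
  = 66666.67 plants/ha


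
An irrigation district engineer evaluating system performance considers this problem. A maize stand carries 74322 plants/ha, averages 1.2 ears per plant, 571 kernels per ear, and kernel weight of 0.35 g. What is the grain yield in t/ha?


Y = density * ears * kernels * kw
  = 74322 * 1.2 * 571 * 0.35 g/ha
  = 17823902.04 g/ha
  = 17823.90 kg/ha = 17.82 t/ha


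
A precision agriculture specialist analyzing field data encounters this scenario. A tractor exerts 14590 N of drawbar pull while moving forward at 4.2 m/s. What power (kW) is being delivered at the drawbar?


P = F * v / 1000
  = 14590 * 4.2 / 1000
  = 61278 / 1000
  = 61.28 kW


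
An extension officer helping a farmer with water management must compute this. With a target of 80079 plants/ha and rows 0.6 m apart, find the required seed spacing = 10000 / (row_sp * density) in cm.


spacing = 10000 / (row_sp * density)
        = 10000 / (0.6 * 80079)
        = 10000 / 48047.40
        = 0.20813 m = 20.81 cm


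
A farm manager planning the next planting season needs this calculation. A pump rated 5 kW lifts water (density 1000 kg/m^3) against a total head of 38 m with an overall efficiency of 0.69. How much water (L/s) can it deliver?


Q = (P * 1000 * eta) / (rho * g * H)
  = (5 * 1000 * 0.69) / (1000 * 9.81 * 38)
  = 3450 / 372780
  = 0.00925 m^3/s = 9.25 L/s


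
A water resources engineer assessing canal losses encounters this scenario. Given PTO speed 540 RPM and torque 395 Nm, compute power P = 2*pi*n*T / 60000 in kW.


P = 2*pi*n*T / 60000
  = 2*pi * 540 * 395 / 60000
  = 1340203.43 / 60000
  = 22.34 kW


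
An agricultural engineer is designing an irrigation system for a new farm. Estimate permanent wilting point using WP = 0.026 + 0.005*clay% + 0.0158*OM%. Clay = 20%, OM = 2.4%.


WP = 0.026 + 0.005*20 + 0.0158*2.4
   = 0.026 + 0.1000 + 0.0379
   = 0.1639


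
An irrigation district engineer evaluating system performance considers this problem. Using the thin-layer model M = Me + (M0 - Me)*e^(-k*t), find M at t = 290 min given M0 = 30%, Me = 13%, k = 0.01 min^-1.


M = Me + (M0 - Me) * e^(-k*t)
  = 13 + (30 - 13) * e^(-0.01*290)
  = 13 + 17 * e^(-2.900)
  = 13 + 17 * 0.05502
  = 13 + 0.9354
  = 13.94%


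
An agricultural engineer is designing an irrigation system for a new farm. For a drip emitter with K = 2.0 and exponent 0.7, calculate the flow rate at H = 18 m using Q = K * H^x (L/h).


Q = K * H^x
  = 2.0 * 18^0.7
  = 2.0 * 7.5629
  = 15.13 L/h


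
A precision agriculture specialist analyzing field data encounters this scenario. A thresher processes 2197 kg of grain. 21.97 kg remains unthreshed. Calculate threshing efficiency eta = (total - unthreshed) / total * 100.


eta = (total - unthreshed) / total * 100
    = (2197 - 21.97) / 2197 * 100
    = 2175.03 / 2197 * 100
    = 99%


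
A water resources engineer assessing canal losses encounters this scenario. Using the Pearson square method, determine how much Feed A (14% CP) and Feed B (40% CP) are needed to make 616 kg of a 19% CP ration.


parts_A = CP_b - target = 40 - 19 = 21
parts_B = target - CP_a = 19 - 14 = 5
total_parts = 21 + 5 = 26
Feed A = 616 * 21 / 26 = 497.54 kg
Feed B = 616 * 5 / 26 = 118.46 kg

497.54 kg


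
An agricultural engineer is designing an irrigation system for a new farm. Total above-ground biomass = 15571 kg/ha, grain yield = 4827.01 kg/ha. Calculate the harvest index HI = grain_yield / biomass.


HI = grain_yield / biomass
   = 4827.01 / 15571
   = 0.31


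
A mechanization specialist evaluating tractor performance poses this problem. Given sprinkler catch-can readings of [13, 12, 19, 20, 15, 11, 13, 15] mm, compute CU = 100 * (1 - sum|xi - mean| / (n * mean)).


xbar = 118 / 8 = 14.750
sum|xi - xbar| = 20
CU = 100 * (1 - 20 / (8 * 14.750))
   = 100 * (1 - 0.1695)
   = 83.05%


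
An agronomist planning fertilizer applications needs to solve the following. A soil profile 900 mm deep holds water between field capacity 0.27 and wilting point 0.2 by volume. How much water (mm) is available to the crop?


AW = (FC - WP) * D
   = (0.27 - 0.2) * 900
   = 0.07 * 900
   = 63 mm


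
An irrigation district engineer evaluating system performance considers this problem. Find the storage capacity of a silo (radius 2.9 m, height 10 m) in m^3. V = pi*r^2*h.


V = pi * r^2 * h
  = pi * 2.9^2 * 10
  = pi * 8.41 * 10
  = 264.21 m^3


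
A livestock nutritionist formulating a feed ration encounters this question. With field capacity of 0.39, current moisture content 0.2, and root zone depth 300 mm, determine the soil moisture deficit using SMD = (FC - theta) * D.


SMD = (FC - theta) * D
    = (0.39 - 0.2) * 300
    = 0.190 * 300
    = 57 mm


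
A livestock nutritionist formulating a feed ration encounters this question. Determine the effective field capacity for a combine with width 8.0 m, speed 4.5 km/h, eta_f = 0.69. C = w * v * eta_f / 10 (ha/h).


C = w * v * eta_f / 10
  = 8.0 * 4.5 * 0.69 / 10
  = 24.84 / 10
  = 2.48 ha/h


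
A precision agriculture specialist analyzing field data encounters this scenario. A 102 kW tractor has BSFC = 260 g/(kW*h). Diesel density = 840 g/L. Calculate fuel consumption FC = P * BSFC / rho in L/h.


FC = P * BSFC / rho_fuel
   = 102 * 260 / 840
   = 26520 / 840
   = 31.57 L/h


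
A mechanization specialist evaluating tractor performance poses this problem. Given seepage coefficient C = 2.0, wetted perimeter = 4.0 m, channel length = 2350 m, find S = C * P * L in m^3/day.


S = C * P * L
  = 2.0 * 4.0 * 2350
  = 18800 m^3/day


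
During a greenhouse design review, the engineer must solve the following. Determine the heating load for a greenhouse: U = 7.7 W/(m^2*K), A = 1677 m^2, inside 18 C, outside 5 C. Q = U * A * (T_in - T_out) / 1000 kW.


dT = 18 - (5) = 13 K
Q = U * A * dT
  = 7.7 * 1677 * 13
  = 167867.70 W = 167.87 kW


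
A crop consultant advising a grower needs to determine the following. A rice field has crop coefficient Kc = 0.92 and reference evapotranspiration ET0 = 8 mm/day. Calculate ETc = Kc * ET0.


ETc = Kc * ET0
    = 0.92 * 8
    = 7.36 mm/day


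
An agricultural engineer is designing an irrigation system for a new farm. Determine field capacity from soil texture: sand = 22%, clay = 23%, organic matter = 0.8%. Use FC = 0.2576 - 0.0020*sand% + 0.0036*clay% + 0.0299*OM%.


FC = 0.2576 - 0.0020*22 + 0.0036*23 + 0.0299*0.8
   = 0.2576 - 0.0440 + 0.0828 + 0.0239
   = 0.3203


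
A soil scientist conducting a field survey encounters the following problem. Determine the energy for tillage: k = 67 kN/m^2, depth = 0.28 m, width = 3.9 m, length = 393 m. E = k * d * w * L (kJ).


E = k * d * w * L
  = 67 * 0.28 * 3.9 * 393
  = 28753.45 kJ


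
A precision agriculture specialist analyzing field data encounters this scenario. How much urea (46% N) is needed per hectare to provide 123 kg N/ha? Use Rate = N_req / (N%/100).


Rate = N_required / (N_content / 100)
     = 123 / (46 / 100)
     = 123 / 0.46
     = 267.39 kg/ha


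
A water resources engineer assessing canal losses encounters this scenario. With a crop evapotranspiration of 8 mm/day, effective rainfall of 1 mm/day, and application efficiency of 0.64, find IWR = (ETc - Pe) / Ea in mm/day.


IWR = (ETc - Pe) / Ea
    = (8 - 1) / 0.64
    = 7 / 0.64
    = 10.94 mm/day


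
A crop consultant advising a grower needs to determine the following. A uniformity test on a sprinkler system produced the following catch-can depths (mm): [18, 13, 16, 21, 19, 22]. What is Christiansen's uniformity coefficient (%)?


xbar = 109 / 6 = 18.167
sum|xi - xbar| = 15
CU = 100 * (1 - 15 / (6 * 18.167))
   = 100 * (1 - 0.1376)
   = 86.24%


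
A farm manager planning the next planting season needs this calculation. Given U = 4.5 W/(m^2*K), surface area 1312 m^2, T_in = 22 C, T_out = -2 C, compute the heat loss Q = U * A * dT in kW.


dT = 22 - (-2) = 24 K
Q = U * A * dT
  = 4.5 * 1312 * 24
  = 141696 W = 141.70 kW


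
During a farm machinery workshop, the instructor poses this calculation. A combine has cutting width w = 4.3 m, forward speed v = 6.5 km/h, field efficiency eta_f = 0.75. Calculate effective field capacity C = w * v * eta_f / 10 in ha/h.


C = w * v * eta_f / 10
  = 4.3 * 6.5 * 0.75 / 10
  = 20.96 / 10
  = 2.10 ha/h


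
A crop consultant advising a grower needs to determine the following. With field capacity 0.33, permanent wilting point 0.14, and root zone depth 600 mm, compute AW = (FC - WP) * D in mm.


AW = (FC - WP) * D
   = (0.33 - 0.14) * 600
   = 0.19 * 600
   = 114 mm


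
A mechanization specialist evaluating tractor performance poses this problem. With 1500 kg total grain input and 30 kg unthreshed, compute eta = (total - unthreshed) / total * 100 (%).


eta = (total - unthreshed) / total * 100
    = (1500 - 30) / 1500 * 100
    = 1470 / 1500 * 100
    = 98%


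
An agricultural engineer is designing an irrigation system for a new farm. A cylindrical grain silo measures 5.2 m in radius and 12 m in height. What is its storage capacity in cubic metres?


V = pi * r^2 * h
  = pi * 5.2^2 * 12
  = pi * 27.04 * 12
  = 1019.38 m^3


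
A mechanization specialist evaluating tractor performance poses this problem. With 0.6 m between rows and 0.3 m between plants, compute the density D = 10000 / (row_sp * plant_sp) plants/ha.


D = 10000 / (row_sp * plant_sp)
  = 10000 / (0.6 * 0.3)
  = 10000 / 0.1800
  = 55555.56 plants/ha


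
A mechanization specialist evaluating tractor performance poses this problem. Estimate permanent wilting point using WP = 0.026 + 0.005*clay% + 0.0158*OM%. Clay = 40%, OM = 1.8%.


WP = 0.026 + 0.005*40 + 0.0158*1.8
   = 0.026 + 0.2000 + 0.0284
   = 0.2544


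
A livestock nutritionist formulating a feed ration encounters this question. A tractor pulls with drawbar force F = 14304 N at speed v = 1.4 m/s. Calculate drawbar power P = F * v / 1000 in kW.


P = F * v / 1000
  = 14304 * 1.4 / 1000
  = 20025.60 / 1000
  = 20.03 kW


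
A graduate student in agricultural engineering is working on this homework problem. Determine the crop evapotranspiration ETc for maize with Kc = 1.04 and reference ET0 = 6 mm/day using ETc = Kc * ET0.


ETc = Kc * ET0
    = 1.04 * 6
    = 6.24 mm/day


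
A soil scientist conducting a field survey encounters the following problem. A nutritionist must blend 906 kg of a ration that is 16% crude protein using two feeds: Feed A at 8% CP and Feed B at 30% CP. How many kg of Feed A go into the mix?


parts_A = CP_b - target = 30 - 16 = 14
parts_B = target - CP_a = 16 - 8 = 8
total_parts = 14 + 8 = 22
Feed A = 906 * 14 / 22 = 576.55 kg
Feed B = 906 * 8 / 22 = 329.45 kg

576.55 kg


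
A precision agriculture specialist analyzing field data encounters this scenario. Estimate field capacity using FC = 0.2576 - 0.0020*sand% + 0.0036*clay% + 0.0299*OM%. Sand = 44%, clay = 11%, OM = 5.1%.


FC = 0.2576 - 0.0020*44 + 0.0036*11 + 0.0299*5.1
   = 0.2576 - 0.0880 + 0.0396 + 0.1525
   = 0.3617


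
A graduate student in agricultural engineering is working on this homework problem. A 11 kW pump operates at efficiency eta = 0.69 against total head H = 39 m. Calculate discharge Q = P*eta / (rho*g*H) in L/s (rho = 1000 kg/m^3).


Q = (P * 1000 * eta) / (rho * g * H)
  = (11 * 1000 * 0.69) / (1000 * 9.81 * 39)
  = 7590 / 382590
  = 0.01984 m^3/s = 19.84 L/s


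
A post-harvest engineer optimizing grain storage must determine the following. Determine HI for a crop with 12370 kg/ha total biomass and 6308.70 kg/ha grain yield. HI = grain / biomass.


HI = grain_yield / biomass
   = 6308.70 / 12370
   = 0.51


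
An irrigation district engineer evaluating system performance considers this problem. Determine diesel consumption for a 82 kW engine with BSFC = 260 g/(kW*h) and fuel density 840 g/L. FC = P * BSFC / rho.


FC = P * BSFC / rho_fuel
   = 82 * 260 / 840
   = 21320 / 840
   = 25.38 L/h


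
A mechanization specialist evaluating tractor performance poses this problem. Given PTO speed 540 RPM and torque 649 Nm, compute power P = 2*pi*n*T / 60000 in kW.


P = 2*pi*n*T / 60000
  = 2*pi * 540 * 649 / 60000
  = 2202005.12 / 60000
  = 36.70 kW


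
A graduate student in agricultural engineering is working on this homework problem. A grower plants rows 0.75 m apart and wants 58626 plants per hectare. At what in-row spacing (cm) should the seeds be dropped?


spacing = 10000 / (row_sp * density)
        = 10000 / (0.75 * 58626)
        = 10000 / 43969.50
        = 0.22743 m = 22.74 cm


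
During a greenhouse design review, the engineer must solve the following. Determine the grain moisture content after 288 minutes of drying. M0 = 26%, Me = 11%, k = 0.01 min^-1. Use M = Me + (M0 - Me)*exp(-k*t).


M = Me + (M0 - Me) * e^(-k*t)
  = 11 + (26 - 11) * e^(-0.01*288)
  = 11 + 15 * e^(-2.880)
  = 11 + 15 * 0.05613
  = 11 + 0.8420
  = 11.84%


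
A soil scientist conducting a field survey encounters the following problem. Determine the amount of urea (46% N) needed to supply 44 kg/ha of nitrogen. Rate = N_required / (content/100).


Rate = N_required / (N_content / 100)
     = 44 / (46 / 100)
     = 44 / 0.46
     = 95.65 kg/ha


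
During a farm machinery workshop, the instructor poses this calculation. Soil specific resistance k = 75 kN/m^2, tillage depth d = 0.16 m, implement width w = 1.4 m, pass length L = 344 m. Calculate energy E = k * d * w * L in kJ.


E = k * d * w * L
  = 75 * 0.16 * 1.4 * 344
  = 5779.20 kJ


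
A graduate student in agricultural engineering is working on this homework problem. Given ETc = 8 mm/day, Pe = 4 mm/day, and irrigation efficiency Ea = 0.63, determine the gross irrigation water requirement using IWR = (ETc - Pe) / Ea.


IWR = (ETc - Pe) / Ea
    = (8 - 4) / 0.63
    = 4 / 0.63
    = 6.35 mm/day


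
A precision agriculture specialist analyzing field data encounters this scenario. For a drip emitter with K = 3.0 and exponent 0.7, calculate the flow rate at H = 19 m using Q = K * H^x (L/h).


Q = K * H^x
  = 3.0 * 19^0.7
  = 3.0 * 7.8547
  = 23.56 L/h


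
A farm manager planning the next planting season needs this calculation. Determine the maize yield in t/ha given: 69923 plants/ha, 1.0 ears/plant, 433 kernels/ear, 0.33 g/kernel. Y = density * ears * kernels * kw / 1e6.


Y = density * ears * kernels * kw
  = 69923 * 1.0 * 433 * 0.33 g/ha
  = 9991297.47 g/ha
  = 9991.30 kg/ha = 9.99 t/ha


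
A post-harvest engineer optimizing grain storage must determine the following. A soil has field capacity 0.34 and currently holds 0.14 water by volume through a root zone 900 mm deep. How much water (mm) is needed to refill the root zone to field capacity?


SMD = (FC - theta) * D
    = (0.34 - 0.14) * 900
    = 0.200 * 900
    = 180 mm


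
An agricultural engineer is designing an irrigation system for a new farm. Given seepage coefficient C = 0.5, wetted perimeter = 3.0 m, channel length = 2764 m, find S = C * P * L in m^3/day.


S = C * P * L
  = 0.5 * 3.0 * 2764
  = 4146 m^3/day


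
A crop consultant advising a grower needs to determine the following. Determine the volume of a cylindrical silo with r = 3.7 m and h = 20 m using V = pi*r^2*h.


V = pi * r^2 * h
  = pi * 3.7^2 * 20
  = pi * 13.69 * 20
  = 860.17 m^3


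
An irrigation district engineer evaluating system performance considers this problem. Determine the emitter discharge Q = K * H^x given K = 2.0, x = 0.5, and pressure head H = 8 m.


Q = K * H^x
  = 2.0 * 8^0.5
  = 2.0 * 2.8284
  = 5.66 L/h


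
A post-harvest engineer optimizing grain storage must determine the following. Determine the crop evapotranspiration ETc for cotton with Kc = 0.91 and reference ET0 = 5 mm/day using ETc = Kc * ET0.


ETc = Kc * ET0
    = 0.91 * 5
    = 4.55 mm/day


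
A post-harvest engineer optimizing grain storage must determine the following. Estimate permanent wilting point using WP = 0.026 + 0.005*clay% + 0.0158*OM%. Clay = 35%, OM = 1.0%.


WP = 0.026 + 0.005*35 + 0.0158*1.0
   = 0.026 + 0.1750 + 0.0158
   = 0.2168


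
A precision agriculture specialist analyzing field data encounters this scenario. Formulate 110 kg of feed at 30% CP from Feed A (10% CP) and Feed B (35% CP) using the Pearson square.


parts_A = CP_b - target = 35 - 30 = 5
parts_B = target - CP_a = 30 - 10 = 20
total_parts = 5 + 20 = 25
Feed A = 110 * 5 / 25 = 22 kg
Feed B = 110 * 20 / 25 = 88 kg

22 kg


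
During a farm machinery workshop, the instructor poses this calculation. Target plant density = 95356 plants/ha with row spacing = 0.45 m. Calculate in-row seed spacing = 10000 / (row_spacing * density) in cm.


spacing = 10000 / (row_sp * density)
        = 10000 / (0.45 * 95356)
        = 10000 / 42910.20
        = 0.23304 m = 23.30 cm


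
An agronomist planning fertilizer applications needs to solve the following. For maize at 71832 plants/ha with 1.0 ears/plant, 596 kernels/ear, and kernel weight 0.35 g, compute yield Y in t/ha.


Y = density * ears * kernels * kw
  = 71832 * 1.0 * 596 * 0.35 g/ha
  = 14984155.20 g/ha
  = 14984.16 kg/ha = 14.98 t/ha


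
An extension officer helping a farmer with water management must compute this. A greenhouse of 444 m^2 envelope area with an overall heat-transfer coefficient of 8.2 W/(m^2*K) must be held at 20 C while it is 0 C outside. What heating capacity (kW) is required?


dT = 20 - (0) = 20 K
Q = U * A * dT
  = 8.2 * 444 * 20
  = 72816 W = 72.82 kW


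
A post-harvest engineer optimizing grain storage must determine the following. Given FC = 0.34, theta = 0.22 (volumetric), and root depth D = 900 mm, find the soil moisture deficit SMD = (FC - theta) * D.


SMD = (FC - theta) * D
    = (0.34 - 0.22) * 900
    = 0.120 * 900
    = 108 mm


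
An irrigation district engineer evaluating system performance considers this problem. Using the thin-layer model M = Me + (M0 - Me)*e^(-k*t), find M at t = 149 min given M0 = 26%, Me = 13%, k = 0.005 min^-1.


M = Me + (M0 - Me) * e^(-k*t)
  = 13 + (26 - 13) * e^(-0.005*149)
  = 13 + 13 * e^(-0.745)
  = 13 + 13 * 0.47473
  = 13 + 6.1715
  = 19.17%


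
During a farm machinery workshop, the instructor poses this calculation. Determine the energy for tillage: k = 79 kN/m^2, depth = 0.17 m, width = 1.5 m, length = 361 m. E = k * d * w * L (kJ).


E = k * d * w * L
  = 79 * 0.17 * 1.5 * 361
  = 7272.35 kJ


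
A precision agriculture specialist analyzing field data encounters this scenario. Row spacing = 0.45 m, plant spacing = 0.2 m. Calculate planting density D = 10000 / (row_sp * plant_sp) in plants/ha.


D = 10000 / (row_sp * plant_sp)
  = 10000 / (0.45 * 0.2)
  = 10000 / 0.0900
  = 111111.11 plants/ha


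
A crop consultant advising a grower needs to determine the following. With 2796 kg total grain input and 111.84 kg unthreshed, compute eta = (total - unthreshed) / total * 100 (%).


eta = (total - unthreshed) / total * 100
    = (2796 - 111.84) / 2796 * 100
    = 2684.16 / 2796 * 100
    = 96%


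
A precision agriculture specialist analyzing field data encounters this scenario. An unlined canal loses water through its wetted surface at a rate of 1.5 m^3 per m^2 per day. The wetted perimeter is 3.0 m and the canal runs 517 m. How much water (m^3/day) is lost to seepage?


S = C * P * L
  = 1.5 * 3.0 * 517
  = 2326.50 m^3/day


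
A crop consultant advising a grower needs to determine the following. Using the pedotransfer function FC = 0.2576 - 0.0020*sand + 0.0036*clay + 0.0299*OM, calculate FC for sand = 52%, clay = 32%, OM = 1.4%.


FC = 0.2576 - 0.0020*52 + 0.0036*32 + 0.0299*1.4
   = 0.2576 - 0.1040 + 0.1152 + 0.0419
   = 0.3107


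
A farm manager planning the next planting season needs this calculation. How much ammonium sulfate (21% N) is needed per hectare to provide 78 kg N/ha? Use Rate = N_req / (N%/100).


Rate = N_required / (N_content / 100)
     = 78 / (21 / 100)
     = 78 / 0.21
     = 371.43 kg/ha


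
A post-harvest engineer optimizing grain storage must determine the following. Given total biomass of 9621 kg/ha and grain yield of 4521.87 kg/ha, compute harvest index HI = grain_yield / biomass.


HI = grain_yield / biomass
   = 4521.87 / 9621
   = 0.47


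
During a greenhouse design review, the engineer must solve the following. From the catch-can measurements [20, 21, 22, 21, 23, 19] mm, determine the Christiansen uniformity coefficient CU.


xbar = 126 / 6 = 21
sum|xi - xbar| = 6
CU = 100 * (1 - 6 / (6 * 21))
   = 100 * (1 - 0.0476)
   = 95.24%


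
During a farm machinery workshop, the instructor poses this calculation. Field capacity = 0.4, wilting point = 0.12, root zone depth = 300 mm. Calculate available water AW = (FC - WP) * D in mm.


AW = (FC - WP) * D
   = (0.4 - 0.12) * 300
   = 0.28 * 300
   = 84 mm


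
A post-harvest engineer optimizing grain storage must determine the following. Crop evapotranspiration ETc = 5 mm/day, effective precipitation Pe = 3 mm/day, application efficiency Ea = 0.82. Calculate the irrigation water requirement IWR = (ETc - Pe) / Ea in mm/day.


IWR = (ETc - Pe) / Ea
    = (5 - 3) / 0.82
    = 2 / 0.82
    = 2.44 mm/day


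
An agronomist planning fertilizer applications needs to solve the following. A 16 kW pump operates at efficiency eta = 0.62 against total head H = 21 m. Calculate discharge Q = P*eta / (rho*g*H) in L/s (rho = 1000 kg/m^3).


Q = (P * 1000 * eta) / (rho * g * H)
  = (16 * 1000 * 0.62) / (1000 * 9.81 * 21)
  = 9920 / 206010
  = 0.04815 m^3/s = 48.15 L/s


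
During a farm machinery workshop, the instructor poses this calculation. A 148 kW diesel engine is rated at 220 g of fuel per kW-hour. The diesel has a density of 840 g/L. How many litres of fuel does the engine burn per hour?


FC = P * BSFC / rho_fuel
   = 148 * 220 / 840
   = 32560 / 840
   = 38.76 L/h


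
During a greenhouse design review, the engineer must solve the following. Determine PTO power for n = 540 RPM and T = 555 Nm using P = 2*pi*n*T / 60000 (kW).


P = 2*pi*n*T / 60000
  = 2*pi * 540 * 555 / 60000
  = 1883070.64 / 60000
  = 31.38 kW


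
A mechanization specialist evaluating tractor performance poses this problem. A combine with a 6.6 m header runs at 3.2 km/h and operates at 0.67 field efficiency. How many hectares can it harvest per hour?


C = w * v * eta_f / 10
  = 6.6 * 3.2 * 0.67 / 10
  = 14.15 / 10
  = 1.42 ha/h


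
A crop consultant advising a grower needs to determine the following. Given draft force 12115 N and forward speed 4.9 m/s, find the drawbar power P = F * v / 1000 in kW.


P = F * v / 1000
  = 12115 * 4.9 / 1000
  = 59363.50 / 1000
  = 59.36 kW


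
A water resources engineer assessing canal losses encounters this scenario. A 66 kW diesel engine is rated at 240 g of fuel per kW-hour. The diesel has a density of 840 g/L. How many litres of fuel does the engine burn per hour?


FC = P * BSFC / rho_fuel
   = 66 * 240 / 840
   = 15840 / 840
   = 18.86 L/h


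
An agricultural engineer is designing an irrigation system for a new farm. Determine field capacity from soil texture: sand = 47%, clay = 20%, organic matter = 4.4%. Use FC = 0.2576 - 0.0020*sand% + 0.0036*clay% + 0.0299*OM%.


FC = 0.2576 - 0.0020*47 + 0.0036*20 + 0.0299*4.4
   = 0.2576 - 0.0940 + 0.0720 + 0.1316
   = 0.3672


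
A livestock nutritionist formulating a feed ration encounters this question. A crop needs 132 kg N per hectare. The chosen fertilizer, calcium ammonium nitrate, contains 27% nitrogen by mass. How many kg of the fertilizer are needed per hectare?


Rate = N_required / (N_content / 100)
     = 132 / (27 / 100)
     = 132 / 0.27
     = 488.89 kg/ha


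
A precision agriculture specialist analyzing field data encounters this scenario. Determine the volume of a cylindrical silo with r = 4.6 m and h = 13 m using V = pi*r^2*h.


V = pi * r^2 * h
  = pi * 4.6^2 * 13
  = pi * 21.16 * 13
  = 864.19 m^3


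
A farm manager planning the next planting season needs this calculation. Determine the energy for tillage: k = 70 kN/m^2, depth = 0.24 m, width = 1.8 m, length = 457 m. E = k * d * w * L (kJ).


E = k * d * w * L
  = 70 * 0.24 * 1.8 * 457
  = 13819.68 kJ


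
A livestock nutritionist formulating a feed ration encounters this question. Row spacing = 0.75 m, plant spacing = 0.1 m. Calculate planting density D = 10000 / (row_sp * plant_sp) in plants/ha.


D = 10000 / (row_sp * plant_sp)
  = 10000 / (0.75 * 0.1)
  = 10000 / 0.0750
  = 133333.33 plants/ha


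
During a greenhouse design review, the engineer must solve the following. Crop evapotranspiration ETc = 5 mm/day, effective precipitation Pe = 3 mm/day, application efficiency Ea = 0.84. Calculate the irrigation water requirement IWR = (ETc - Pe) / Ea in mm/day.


IWR = (ETc - Pe) / Ea
    = (5 - 3) / 0.84
    = 2 / 0.84
    = 2.38 mm/day


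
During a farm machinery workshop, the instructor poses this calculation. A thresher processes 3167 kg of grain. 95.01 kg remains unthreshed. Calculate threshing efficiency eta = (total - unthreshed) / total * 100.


eta = (total - unthreshed) / total * 100
    = (3167 - 95.01) / 3167 * 100
    = 3071.99 / 3167 * 100
    = 97%


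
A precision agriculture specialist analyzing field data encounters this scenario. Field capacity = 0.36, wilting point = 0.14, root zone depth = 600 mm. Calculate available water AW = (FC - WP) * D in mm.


AW = (FC - WP) * D
   = (0.36 - 0.14) * 600
   = 0.22 * 600
   = 132 mm


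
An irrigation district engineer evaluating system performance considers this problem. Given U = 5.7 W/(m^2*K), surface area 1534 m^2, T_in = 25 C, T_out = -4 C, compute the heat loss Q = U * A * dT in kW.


dT = 25 - (-4) = 29 K
Q = U * A * dT
  = 5.7 * 1534 * 29
  = 253570.20 W = 253.57 kW


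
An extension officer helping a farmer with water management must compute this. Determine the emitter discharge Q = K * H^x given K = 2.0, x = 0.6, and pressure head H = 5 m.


Q = K * H^x
  = 2.0 * 5^0.6
  = 2.0 * 2.6265
  = 5.25 L/h


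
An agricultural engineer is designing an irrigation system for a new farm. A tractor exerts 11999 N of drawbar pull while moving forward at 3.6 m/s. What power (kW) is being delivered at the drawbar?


P = F * v / 1000
  = 11999 * 3.6 / 1000
  = 43196.40 / 1000
  = 43.20 kW
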